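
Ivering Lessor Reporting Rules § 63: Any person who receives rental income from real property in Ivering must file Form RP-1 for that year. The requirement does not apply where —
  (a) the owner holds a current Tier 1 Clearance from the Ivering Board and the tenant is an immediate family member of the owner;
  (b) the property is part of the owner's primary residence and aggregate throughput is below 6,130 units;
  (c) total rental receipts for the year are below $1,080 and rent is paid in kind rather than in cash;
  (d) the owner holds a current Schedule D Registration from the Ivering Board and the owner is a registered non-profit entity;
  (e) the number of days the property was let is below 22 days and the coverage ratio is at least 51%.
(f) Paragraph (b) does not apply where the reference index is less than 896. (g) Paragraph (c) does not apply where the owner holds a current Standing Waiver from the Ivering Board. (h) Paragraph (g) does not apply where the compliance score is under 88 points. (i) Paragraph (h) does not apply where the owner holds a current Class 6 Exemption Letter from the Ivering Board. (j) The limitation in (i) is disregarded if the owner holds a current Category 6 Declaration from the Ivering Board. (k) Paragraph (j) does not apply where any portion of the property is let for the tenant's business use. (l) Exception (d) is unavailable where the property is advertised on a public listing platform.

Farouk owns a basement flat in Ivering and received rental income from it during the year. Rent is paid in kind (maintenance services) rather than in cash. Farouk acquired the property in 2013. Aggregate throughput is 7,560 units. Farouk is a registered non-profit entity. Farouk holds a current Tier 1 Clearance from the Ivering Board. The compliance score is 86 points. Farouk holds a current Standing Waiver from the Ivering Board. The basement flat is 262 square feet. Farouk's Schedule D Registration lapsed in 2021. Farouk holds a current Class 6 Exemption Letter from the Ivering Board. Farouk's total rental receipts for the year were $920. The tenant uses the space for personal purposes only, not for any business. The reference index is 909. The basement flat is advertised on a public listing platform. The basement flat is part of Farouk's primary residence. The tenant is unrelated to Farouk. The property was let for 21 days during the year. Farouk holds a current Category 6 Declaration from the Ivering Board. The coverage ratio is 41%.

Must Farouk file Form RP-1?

Exception (a) does not apply: the tenant is unrelated to the owner.
Exception (b) does not apply: aggregate throughput is 7,560 units, not below 6,130 units.
Exception (c) is satisfied on its face — total rental receipts for the year are $920, below the $1,080 limit; rent is paid in kind. As to paragraphs (g)–(k): (g) would limit (c) — a current Standing Waiver is held — but (h) sets (g) aside: (h) operates — the compliance score is 86 points, under the 88 points limit. (i) would limit (h) — a current Class 6 Exemption Letter is held — but (j) sets (i) aside: (j) is triggered — a current Category 6 Declaration is held. (k) is not engaged (the space is used for personal purposes only), so (j) stands. (c) remains available.
Exception (d) fails — there is no Schedule D Registration in force.
Exception (e) fails — the coverage ratio is 41%, short of 51%.

No — exception (c) applies; Farouk is not required to file Form RP-1.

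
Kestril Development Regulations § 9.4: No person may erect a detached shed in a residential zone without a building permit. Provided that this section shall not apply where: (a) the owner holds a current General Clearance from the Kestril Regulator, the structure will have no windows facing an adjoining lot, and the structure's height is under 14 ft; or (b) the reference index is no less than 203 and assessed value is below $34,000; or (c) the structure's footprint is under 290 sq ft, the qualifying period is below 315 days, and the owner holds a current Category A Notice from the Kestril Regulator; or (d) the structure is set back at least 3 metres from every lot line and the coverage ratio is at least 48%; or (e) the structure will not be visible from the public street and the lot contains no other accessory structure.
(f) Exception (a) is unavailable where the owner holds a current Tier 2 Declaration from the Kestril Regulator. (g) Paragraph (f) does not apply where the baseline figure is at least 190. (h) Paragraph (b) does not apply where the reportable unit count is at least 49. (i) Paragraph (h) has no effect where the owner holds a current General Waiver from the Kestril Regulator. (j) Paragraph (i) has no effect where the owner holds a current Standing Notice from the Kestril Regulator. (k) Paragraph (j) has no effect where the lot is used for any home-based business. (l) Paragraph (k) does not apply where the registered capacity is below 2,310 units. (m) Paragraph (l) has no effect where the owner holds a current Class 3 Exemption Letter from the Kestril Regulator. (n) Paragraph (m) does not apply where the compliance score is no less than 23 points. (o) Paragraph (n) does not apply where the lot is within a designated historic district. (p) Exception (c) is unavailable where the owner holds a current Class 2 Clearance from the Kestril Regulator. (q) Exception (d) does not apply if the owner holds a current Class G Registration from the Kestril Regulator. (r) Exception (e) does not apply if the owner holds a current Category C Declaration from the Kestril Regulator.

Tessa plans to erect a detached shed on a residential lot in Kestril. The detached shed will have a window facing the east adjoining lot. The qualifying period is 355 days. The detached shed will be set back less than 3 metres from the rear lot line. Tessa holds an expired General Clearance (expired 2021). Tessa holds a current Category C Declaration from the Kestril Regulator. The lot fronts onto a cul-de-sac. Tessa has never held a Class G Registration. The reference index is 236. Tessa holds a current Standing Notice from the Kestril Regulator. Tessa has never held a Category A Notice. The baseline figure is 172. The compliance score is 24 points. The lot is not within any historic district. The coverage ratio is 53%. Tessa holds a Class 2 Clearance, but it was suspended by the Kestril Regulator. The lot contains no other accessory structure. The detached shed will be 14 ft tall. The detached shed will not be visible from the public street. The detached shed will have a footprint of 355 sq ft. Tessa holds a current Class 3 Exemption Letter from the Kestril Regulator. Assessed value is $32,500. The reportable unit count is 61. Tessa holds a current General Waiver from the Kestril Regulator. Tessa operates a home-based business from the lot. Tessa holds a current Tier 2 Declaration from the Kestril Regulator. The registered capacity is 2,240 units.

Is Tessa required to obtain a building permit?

Yes — Tessa must obtain a building permit.

Exception (a) requires that the owner holds a current General Clearance from the Kestril Regulator; but the General Clearance is not current, so (a) is unavailable.
Exception (b)'s conditions are all satisfied: the reference index is 236, meeting the 203 threshold; assessed value is $32,500, below the $34,000 limit. Turning to paragraphs (h)–(o): (h) is triggered — the reportable unit count is 61, meeting the 49 threshold. (i) would limit (h) — a current General Waiver is held — but (j) sets (i) aside: (j) operates against (i): a current Standing Notice is held. (k) is engaged (a home-based business operates on the lot), but is set aside by (l): (l) operates against (k): the registered capacity is 2,240 units, below the 2,310 units limit. (m) is triggered (a current Class 3 Exemption Letter is held), but is overridden by (n): (n) operates against (m): the compliance score is 24 points, meeting the 23 points threshold. (o) does not operate here (the lot is not in a historic district), so (n) stands. So (b) is unavailable.
Exception (c) requires that the structure's footprint is under 290 sq ft; but the structure's footprint is 355 sq ft, not under 290 sq ft, so (c) is unavailable.
Exception (d) requires that the structure is set back at least 3 metres from every lot line; but the rear setback is under 3 m, so (d) is unavailable.
Exception (e) is satisfied on its face — the structure will not be visible from the street; the lot has no other accessory structure. But applying paragraph (r): (r) is engaged — a current Category C Declaration is held. Exception (e) does not apply.
None of the exceptions is available; § 9.4 applies in full.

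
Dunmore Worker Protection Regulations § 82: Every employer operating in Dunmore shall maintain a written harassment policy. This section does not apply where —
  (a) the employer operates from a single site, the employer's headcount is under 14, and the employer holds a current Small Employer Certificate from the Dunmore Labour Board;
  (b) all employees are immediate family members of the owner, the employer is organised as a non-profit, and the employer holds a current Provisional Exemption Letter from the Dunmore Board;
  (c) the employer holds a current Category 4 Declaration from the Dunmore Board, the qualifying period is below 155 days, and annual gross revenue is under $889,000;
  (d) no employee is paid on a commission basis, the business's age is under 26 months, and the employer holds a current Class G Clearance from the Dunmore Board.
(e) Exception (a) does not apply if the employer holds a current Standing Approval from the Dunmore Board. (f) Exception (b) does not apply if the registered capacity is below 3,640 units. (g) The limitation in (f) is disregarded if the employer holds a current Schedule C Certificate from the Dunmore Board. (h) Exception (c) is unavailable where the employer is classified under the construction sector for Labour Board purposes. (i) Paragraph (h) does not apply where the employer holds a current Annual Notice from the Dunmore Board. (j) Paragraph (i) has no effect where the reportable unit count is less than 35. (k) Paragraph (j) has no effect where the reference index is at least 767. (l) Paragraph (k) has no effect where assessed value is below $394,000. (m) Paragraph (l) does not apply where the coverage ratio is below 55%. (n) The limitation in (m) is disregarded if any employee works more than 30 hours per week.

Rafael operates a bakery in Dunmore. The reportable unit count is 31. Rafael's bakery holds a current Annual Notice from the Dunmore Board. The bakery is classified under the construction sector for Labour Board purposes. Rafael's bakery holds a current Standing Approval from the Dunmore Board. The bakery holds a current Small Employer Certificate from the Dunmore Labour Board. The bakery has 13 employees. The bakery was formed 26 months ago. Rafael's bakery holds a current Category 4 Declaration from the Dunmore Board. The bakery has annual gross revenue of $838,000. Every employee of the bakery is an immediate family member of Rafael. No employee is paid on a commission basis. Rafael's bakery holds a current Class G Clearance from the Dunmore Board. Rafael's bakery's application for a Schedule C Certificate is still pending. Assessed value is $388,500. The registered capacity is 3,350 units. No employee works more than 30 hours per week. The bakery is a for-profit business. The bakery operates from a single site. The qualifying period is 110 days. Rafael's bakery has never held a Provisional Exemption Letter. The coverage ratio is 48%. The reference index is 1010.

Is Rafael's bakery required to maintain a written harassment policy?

No — exception (c) applies; Rafael's bakery is not required to maintain a written harassment policy.

All of (a)'s requirements are met (the employer operates from a single site; the employer's headcount is 13, under the 14 limit; a current Small Employer Certificate is held). But: (e) operates against (a): a current Standing Approval is held. So (a) is unavailable.
Exception (b) fails — the employer is for-profit.
Exception (c): a current Category 4 Declaration is held; the qualifying period is 110 days, below the 155 days limit; annual gross revenue is $838,000, under the $889,000 limit — every condition holds. Under paragraphs (h)–(n): (h) is triggered (the bakery is classified under the construction sector), but is overridden by (i): (i) operates against (h): a current Annual Notice is held. (j) applies (the reportable unit count is 31, less than the 35 limit), but is displaced by (k): (k) operates against (j): the reference index is 1,010, meeting the 767 threshold. (l) would limit (k) — assessed value is $388,500, below the $394,000 limit — but (m) sets (l) aside: (m) operates against (l): the coverage ratio is 48%, below the 55% limit. (n) is not triggered (no employee exceeds 30 hours/week), so (m) stands. (c) remains available.
Exception (d) does not apply: the business's age is 26 months, not under 26 months.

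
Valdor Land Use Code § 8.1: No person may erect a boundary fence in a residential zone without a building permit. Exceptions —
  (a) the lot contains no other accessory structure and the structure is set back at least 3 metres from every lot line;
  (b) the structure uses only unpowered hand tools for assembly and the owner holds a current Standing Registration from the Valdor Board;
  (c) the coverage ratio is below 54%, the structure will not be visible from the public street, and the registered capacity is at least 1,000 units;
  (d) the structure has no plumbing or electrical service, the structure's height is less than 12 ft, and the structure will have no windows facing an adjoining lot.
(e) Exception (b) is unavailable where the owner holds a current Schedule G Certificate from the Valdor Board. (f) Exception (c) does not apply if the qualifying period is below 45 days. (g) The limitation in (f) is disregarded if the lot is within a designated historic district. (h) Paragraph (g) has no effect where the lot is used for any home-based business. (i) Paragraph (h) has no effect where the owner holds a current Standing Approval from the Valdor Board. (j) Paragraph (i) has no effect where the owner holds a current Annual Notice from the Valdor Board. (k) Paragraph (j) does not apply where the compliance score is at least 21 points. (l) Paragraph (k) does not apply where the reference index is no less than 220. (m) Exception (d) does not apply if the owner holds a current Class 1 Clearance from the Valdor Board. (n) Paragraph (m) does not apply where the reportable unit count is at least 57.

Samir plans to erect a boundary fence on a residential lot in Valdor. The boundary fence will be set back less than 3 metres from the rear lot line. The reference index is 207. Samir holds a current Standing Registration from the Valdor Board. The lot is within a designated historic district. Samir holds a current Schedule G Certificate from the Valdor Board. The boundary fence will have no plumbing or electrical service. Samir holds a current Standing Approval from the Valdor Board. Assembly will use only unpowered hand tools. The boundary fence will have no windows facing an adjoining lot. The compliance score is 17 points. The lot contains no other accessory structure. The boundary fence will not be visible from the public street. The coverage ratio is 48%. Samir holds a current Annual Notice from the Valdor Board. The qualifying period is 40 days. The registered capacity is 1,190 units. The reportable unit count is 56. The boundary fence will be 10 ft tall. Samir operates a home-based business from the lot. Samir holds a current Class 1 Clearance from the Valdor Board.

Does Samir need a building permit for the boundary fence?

Yes — Samir must obtain a building permit.

Exception (a) does not apply: the rear setback is under 3 m.
Exception (b) is satisfied on its face — assembly uses only hand tools; a current Standing Registration is held. But: (e) applies — a current Schedule G Certificate is held. So (b) is unavailable.
Exception (c): the coverage ratio is 48%, below the 54% limit; the structure will not be visible from the street; the registered capacity is 1,190 units, meeting the 1,000 units threshold — every condition holds. Turning to paragraphs (f)–(l): (f) operates against (c): the qualifying period is 40 days, below the 45 days limit. (g) applies (the lot is in a historic district), but is itself disapplied by (h): (h) operates against (g): a home-based business operates on the lot. (i) would limit (h) — a current Standing Approval is held — but (j) sets (i) aside: (j) applies — a current Annual Notice is held. (k), which would lift (j), does not operate here — the compliance score is 17 points, short of 21 points. Exception (c) does not apply.
All of (d)'s requirements are met (there is no plumbing or electrical service; the structure's height is 10 ft, less than the 12 ft limit; no windows face an adjoining lot). However, paragraphs (m)–(n) must be considered: (m) operates against (d): a current Class 1 Clearance is held. (n) is not engaged (the reportable unit count is 56, short of 57), so (m) stands. (d) is therefore removed.
No exception is made out. Samir falls within the general rule.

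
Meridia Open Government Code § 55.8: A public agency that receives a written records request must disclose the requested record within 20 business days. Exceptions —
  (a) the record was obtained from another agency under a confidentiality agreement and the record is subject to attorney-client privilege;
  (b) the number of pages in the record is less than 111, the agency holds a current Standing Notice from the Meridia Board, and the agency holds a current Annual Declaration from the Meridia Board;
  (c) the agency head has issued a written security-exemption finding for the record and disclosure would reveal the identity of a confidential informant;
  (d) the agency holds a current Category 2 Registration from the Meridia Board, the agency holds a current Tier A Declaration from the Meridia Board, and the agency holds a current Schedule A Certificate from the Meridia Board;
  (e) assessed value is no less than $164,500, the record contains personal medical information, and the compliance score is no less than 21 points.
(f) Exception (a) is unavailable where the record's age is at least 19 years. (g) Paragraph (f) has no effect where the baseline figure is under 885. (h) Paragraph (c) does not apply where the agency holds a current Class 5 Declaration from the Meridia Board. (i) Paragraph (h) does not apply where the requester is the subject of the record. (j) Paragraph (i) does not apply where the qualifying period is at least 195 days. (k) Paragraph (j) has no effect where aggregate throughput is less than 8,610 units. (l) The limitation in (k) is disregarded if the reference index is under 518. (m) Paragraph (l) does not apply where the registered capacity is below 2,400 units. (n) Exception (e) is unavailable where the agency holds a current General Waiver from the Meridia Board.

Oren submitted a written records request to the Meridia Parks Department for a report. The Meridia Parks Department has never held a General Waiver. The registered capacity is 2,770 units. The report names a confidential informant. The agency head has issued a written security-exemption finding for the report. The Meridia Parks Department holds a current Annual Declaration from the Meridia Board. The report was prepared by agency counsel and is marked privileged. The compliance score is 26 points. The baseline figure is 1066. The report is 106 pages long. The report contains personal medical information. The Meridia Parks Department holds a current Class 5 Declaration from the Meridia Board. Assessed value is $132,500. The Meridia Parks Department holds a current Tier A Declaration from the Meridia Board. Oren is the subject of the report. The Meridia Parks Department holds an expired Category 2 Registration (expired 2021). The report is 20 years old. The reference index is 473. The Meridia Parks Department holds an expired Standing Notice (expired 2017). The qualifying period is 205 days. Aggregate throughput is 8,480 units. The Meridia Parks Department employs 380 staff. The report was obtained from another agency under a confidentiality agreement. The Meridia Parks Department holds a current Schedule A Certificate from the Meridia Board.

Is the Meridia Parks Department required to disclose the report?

Yes — the Meridia Parks Department must disclose the report.

Exception (a) is satisfied on its face — the report was obtained under a confidentiality agreement; the report is privileged. But: (f) applies — the record's age is 20 years, meeting the 19 years threshold. (g) is not triggered (the baseline figure is 1,066, not under 885), so (f) stands. Exception (a) does not apply.
Exception (b) requires that the agency holds a current Standing Notice from the Meridia Board; but there is no Standing Notice in force, so (b) is unavailable.
Exception (c) is satisfied on its face — a written security-exemption finding has been issued; the report names a confidential informant. But applying paragraphs (h)–(m): (h) operates against (c): a current Class 5 Declaration is held. (i) would limit (h) — Oren is the subject of the report — but (j) sets (i) aside: (j) operates against (i): the qualifying period is 205 days, meeting the 195 days threshold. (k) is engaged (aggregate throughput is 8,480 units, less than the 8,610 units limit), but is set aside by (l): (l) is triggered — the reference index is 473, under the 518 limit. (m), which would lift (l), is not engaged — the registered capacity is 2,770 units, not below 2,400 units. (c) is therefore removed.
Exception (d) requires that the agency holds a current Category 2 Registration from the Meridia Board; but the Category 2 Registration is not current, so (d) is unavailable.
Exception (e) fails — assessed value is $132,500, short of $164,500.
No exception applies. The general rule governs.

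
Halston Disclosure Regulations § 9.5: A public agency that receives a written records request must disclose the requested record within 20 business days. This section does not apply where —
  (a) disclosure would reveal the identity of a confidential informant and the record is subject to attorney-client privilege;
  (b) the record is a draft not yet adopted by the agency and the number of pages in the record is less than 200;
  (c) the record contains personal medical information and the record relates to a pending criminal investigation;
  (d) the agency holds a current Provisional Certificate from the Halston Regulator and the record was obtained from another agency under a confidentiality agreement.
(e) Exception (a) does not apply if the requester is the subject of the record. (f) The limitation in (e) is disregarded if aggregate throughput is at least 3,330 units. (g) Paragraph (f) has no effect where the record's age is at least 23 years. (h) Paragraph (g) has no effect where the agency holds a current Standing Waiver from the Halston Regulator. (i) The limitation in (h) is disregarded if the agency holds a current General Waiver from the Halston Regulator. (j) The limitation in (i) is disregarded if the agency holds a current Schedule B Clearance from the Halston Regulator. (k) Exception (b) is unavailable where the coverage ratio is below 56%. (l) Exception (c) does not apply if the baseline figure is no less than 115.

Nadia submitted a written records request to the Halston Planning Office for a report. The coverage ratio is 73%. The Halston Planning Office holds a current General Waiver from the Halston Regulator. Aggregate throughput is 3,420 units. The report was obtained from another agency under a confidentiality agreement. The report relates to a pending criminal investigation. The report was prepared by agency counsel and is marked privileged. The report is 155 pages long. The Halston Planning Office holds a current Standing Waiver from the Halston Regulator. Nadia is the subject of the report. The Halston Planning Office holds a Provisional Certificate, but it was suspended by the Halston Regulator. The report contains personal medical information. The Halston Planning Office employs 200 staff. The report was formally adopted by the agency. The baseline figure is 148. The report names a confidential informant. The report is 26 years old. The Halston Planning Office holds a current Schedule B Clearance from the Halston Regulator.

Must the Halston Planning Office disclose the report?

All of (a)'s requirements are met (the report names a confidential informant; the report is privileged). Applying paragraphs (e)–(j): (e) is engaged (Nadia is the subject of the report), but is itself disapplied by (f): (f) operates against (e): aggregate throughput is 3,420 units, meeting the 3,330 units threshold. (g) is engaged (the record's age is 26 years, meeting the 23 years threshold), but is itself disapplied by (h): (h) is engaged — a current Standing Waiver is held. (i) is triggered (a current General Waiver is held), but is displaced by (j): (j) operates against (i): a current Schedule B Clearance is held. (a) remains available.
Exception (b) requires that the record is a draft not yet adopted by the agency; but the report has been formally adopted, so (b) is unavailable.
Exception (c): the report contains personal medical information; the report relates to a pending investigation — every condition holds. Turning to paragraph (l): (l) is engaged — the baseline figure is 148, meeting the 115 threshold. So (c) is unavailable.
Exception (d) fails — the Provisional Certificate is not current.

No — exception (a) applies; the Halston Planning Office is not required to disclose the report.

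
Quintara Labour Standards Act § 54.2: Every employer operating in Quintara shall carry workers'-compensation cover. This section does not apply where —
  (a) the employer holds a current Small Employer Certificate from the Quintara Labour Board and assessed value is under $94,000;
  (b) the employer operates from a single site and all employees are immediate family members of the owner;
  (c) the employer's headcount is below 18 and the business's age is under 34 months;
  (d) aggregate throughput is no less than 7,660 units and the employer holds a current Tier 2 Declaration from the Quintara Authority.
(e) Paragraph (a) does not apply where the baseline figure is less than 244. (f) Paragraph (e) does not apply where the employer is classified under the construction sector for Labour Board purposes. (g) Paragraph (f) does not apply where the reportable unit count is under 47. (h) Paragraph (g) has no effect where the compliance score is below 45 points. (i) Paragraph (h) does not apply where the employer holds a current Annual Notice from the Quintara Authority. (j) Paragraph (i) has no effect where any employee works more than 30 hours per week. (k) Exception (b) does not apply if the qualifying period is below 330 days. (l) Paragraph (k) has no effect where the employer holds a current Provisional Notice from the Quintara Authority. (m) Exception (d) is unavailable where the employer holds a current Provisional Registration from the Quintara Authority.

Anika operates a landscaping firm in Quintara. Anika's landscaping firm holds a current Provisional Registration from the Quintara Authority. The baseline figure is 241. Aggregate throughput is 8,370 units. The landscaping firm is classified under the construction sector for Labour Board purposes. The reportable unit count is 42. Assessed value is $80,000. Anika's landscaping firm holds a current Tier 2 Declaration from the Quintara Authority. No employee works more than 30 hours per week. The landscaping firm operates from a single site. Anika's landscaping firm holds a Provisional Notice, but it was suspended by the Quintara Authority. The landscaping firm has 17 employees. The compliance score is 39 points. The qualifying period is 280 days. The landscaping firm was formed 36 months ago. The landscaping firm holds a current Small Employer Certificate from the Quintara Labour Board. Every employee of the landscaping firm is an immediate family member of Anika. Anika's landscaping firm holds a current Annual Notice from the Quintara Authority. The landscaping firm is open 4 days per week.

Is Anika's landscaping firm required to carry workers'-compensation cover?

Yes — Anika's landscaping firm must carry workers'-compensation cover.

Exception (a) is satisfied on its face — a current Small Employer Certificate is held; assessed value is $80,000, under the $94,000 limit. But applying paragraphs (e)–(j): (e) operates against (a): the baseline figure is 241, less than the 244 limit. (f) would limit (e) — the landscaping firm is classified under the construction sector — but (g) sets (f) aside: (g) operates against (f): the reportable unit count is 42, under the 47 limit. (h) is triggered (the compliance score is 39 points, below the 45 points limit), but is displaced by (i): (i) operates against (h): a current Annual Notice is held. (j) does not operate here (no employee exceeds 30 hours/week), so (i) stands. So (a) is unavailable.
All of (b)'s requirements are met (the employer operates from a single site; every employee is an immediate family member). Turning to paragraphs (k)–(l): (k) operates against (b): the qualifying period is 280 days, below the 330 days limit. (l) does not operate here (no current Provisional Notice is held), so (k) stands. So (b) is unavailable.
Exception (c) does not apply: the business's age is 36 months, not under 34 months.
All of (d)'s requirements are met (aggregate throughput is 8,370 units, meeting the 7,660 units threshold; a current Tier 2 Declaration is held). Turning to paragraph (m): (m) operates against (d): a current Provisional Registration is held. (d) is therefore removed.
No exception applies. The general rule governs.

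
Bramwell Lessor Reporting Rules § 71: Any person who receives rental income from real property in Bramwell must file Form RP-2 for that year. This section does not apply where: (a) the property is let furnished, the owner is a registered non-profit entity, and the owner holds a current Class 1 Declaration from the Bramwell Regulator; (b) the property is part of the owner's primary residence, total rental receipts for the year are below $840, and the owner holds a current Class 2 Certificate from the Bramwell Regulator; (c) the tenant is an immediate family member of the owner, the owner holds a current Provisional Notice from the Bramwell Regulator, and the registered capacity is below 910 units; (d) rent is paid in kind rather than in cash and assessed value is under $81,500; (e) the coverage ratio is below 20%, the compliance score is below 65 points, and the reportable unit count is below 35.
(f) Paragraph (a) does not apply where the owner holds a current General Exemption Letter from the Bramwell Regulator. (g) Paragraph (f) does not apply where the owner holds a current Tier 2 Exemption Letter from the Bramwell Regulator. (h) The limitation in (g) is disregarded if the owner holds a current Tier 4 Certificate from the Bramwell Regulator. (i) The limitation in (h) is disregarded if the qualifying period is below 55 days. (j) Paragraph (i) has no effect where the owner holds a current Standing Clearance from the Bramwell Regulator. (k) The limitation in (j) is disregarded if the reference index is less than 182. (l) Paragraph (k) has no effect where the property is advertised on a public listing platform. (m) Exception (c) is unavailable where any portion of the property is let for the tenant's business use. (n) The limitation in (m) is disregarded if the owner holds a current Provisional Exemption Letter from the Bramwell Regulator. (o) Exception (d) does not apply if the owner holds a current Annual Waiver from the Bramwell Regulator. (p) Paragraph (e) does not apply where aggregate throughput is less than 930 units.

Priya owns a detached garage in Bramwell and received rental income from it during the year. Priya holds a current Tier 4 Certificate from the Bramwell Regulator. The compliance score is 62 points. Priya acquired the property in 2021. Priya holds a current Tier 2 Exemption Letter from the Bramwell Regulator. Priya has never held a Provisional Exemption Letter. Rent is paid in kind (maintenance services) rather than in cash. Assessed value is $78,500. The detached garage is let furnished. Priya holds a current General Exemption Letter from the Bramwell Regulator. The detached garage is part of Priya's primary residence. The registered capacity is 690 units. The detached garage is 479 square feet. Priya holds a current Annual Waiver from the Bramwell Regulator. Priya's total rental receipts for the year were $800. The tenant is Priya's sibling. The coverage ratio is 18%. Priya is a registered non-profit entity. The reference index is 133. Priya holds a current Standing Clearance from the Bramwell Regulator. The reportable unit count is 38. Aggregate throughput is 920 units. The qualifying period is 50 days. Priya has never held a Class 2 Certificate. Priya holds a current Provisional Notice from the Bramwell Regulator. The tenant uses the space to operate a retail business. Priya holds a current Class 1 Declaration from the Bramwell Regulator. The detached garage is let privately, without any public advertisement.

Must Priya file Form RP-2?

No — exception (a) applies; Priya is not required to file Form RP-2.

Exception (a)'s conditions are all satisfied: the property is let furnished; Priya is a registered non-profit; a current Class 1 Declaration is held. As to paragraphs (f)–(l): (f) operates (a current General Exemption Letter is held), but is itself disapplied by (g): (g) is triggered — a current Tier 2 Exemption Letter is held. (h) would limit (g) — a current Tier 4 Certificate is held — but (i) sets (h) aside: (i) is triggered — the qualifying period is 50 days, below the 55 days limit. (j) would limit (i) — a current Standing Clearance is held — but (k) sets (j) aside: (k) operates — the reference index is 133, less than the 182 limit. (l) is inapplicable (the property is let privately without advertisement), so (k) stands. (a) remains available.
Exception (b) requires that the owner holds a current Class 2 Certificate from the Bramwell Regulator; but the Class 2 Certificate is not current, so (b) is unavailable.
All of (c)'s requirements are met (the tenant is an immediate family member; a current Provisional Notice is held; the registered capacity is 690 units, below the 910 units limit). However, paragraphs (m)–(n) must be considered: (m) is triggered — the space is let for business use. (n), which would lift (m), does not operate here — the Provisional Exemption Letter is not current. (c) is therefore removed.
Exception (d)'s conditions are all satisfied: rent is paid in kind; assessed value is $78,500, under the $81,500 limit. Turning to paragraph (o): (o) operates — a current Annual Waiver is held. Exception (d) does not apply.
Exception (e) does not apply: the reportable unit count is 38, not below 35.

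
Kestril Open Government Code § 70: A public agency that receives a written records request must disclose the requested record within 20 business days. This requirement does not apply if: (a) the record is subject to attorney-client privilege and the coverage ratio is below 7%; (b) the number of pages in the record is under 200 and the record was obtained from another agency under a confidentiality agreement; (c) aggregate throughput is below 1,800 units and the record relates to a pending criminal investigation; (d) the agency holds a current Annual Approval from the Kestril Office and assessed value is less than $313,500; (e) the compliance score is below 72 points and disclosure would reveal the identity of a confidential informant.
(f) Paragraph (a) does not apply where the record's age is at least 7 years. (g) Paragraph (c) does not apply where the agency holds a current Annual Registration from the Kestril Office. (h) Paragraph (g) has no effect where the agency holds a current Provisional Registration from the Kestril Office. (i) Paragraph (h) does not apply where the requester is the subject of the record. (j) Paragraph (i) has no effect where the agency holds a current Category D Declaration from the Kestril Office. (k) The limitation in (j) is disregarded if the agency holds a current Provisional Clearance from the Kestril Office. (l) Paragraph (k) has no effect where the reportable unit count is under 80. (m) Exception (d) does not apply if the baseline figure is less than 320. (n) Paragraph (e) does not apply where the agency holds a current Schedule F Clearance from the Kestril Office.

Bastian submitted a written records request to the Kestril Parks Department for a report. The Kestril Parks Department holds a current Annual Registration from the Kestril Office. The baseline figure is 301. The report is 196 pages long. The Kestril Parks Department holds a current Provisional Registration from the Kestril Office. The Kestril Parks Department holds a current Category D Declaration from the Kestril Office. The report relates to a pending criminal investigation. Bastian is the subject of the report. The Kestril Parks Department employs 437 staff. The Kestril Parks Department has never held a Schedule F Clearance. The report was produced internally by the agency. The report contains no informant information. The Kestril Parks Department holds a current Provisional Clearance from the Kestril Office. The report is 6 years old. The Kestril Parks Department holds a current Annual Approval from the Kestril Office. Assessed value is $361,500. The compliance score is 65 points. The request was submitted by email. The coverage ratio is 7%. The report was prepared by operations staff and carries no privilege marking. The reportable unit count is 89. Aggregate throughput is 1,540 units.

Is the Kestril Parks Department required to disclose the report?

Exception (a) does not apply: the report carries no privilege marking.
Exception (b) requires that the record was obtained from another agency under a confidentiality agreement; but the report was produced internally, so (b) is unavailable.
Exception (c)'s conditions are all satisfied: aggregate throughput is 1,540 units, below the 1,800 units limit; the report relates to a pending investigation. However, paragraphs (g)–(l) must be considered: (g) operates against (c): a current Annual Registration is held. (h) is triggered (a current Provisional Registration is held), but is displaced by (i): (i) operates against (h): Bastian is the subject of the report. (j) would limit (i) — a current Category D Declaration is held — but (k) sets (j) aside: (k) operates against (j): a current Provisional Clearance is held. (l), which would lift (k), is not triggered — the reportable unit count is 89, not under 80. Exception (c) does not apply.
Exception (d) fails — assessed value is $361,500, not less than $313,500.
Exception (e) requires that disclosure would reveal the identity of a confidential informant; but the report contains no informant information, so (e) is unavailable.
Every exception is unavailable, so the rule governs.

Yes — the Kestril Parks Department must disclose the report.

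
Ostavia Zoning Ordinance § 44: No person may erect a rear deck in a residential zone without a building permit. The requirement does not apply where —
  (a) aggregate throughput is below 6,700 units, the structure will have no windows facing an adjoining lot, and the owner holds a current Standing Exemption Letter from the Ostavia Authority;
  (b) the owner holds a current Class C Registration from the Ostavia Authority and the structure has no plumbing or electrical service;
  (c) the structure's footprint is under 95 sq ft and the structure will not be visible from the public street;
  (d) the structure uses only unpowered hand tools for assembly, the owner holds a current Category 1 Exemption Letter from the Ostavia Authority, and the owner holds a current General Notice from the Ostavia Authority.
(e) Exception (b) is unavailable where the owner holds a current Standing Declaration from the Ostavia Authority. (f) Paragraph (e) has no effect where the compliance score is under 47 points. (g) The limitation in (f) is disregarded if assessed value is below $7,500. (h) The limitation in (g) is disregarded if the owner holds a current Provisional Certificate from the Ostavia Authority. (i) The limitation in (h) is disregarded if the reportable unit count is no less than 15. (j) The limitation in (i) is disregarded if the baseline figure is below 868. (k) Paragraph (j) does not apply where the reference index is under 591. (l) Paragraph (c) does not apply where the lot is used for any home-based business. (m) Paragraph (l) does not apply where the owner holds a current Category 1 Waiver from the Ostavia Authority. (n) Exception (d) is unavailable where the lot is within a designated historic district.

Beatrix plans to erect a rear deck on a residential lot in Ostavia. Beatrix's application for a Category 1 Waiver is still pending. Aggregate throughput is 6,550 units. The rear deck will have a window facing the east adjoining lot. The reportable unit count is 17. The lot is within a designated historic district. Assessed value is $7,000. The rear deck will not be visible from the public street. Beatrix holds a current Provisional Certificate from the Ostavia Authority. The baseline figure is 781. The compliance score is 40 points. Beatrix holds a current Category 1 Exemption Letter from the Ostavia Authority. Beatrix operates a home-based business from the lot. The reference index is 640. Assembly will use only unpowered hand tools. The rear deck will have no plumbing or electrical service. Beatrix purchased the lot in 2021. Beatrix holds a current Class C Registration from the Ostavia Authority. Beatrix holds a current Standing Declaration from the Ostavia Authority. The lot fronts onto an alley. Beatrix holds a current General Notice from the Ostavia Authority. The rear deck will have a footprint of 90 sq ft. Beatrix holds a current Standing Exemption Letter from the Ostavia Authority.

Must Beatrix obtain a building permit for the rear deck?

No — exception (b) applies; Beatrix does not need a building permit.

Exception (a) fails — a window faces an adjoining lot.
Exception (b) is satisfied on its face — a current Class C Registration is held; there is no plumbing or electrical service. As to paragraphs (e)–(k): (e) would limit (b) — a current Standing Declaration is held — but (f) sets (e) aside: (f) operates against (e): the compliance score is 40 points, under the 47 points limit. (g) would limit (f) — assessed value is $7,000, below the $7,500 limit — but (h) sets (g) aside: (h) operates against (g): a current Provisional Certificate is held. (i) would limit (h) — the reportable unit count is 17, meeting the 15 threshold — but (j) sets (i) aside: (j) operates against (i): the baseline figure is 781, below the 868 limit. (k), which would lift (j), is not triggered — the reference index is 640, not under 591. Exception (b) stands.
Exception (c): the structure's footprint is 90 sq ft, under the 95 sq ft limit; the structure will not be visible from the street — every condition holds. Turning to paragraphs (l)–(m): (l) operates against (c): a home-based business operates on the lot. (m), which would lift (l), is not engaged — the Category 1 Waiver is not current. (c) is therefore removed.
Exception (d): assembly uses only hand tools; a current Category 1 Exemption Letter is held; a current General Notice is held — every condition holds. Turning to paragraph (n): (n) operates against (d): the lot is in a historic district. (d) is therefore removed.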